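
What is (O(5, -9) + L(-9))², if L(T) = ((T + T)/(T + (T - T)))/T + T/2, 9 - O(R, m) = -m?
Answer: 7225/324 ≈ 22.299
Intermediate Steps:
O(R, m) = 9 + m (O(R, m) = 9 - (-1)*m = 9 + m)
L(T) = T/2 + 2/T (L(T) = ((2*T)/(T + 0))/T + T*(½) = ((2*T)/T)/T + T/2 = 2/T + T/2 = T/2 + 2/T)
(O(5, -9) + L(-9))² = ((9 - 9) + ((½)*(-9) + 2/(-9)))² = (0 + (-9/2 + 2*(-⅑)))² = (0 + (-9/2 - 2/9))² = (0 - 85/18)² = (-85/18)² = 7225/324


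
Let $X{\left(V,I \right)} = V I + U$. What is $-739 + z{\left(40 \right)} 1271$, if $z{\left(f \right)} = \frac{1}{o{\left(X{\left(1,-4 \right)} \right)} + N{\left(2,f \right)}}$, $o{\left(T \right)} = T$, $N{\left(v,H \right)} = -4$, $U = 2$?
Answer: $- \frac{5705}{6} \approx -950.83$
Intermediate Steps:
$X{\left(V,I \right)} = 2 + I V$ ($X{\left(V,I \right)} = V I + 2 = I V + 2 = 2 + I V$)
$z{\left(f \right)} = - \frac{1}{6}$ ($z{\left(f \right)} = \frac{1}{\left(2 - 4\right) - 4} = \frac{1}{-2 - 4} = \frac{1}{-6} = - \frac{1}{6}$)
$-739 + z{\left(40 \right)} 1271 = -739 - \frac{1271}{6} = - \frac{5705}{6}$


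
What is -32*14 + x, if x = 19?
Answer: -429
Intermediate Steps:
-32*14 + x = -32*14 + 19 = -448 + 19 = -429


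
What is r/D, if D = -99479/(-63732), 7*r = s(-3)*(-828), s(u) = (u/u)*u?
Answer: 158310288/696353 ≈ 227.34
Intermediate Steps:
s(u) = u (s(u) = 1*u = u)
r = 2484/7 (r = (-3*(-828))/7 = (1/7)*2484 = 2484/7 ≈ 354.86)
D = 99479/63732 (D = -99479*(-1/63732) = 99479/63732 ≈ 1.5609)
r/D = 2484/(7*(99479/63732)) = (2484/7)*(63732/99479) = 158310288/696353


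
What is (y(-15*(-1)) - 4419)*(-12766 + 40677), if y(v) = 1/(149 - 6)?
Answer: -1356723652/11 ≈ -1.2334e+8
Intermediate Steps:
y(v) = 1/143
(y(-15*(-1)) - 4419)*(-12766 + 40677) = (1/143 - 4419)*(-12766 + 40677) = -631916/143*27911 = -1356723652/11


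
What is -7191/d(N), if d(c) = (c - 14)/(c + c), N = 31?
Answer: -26226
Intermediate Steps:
d(c) = (-14 + c)/(2*c) (d(c) = (-14 + c)/((2*c)) = (-14 + c)*(1/(2*c)) = (-14 + c)/(2*c))
-7191/d(N) = -7191*62/(-14 + 31) = -7191/((1/2)*(1/31)*17) = -7191/17/62 = -7191*62/17 = -26226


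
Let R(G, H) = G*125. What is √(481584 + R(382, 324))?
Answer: √529334 ≈ 727.55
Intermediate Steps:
R(G, H) = 125*G
√(481584 + R(382, 324)) = √(481584 + 125*382) = √(481584 + 47750) = √529334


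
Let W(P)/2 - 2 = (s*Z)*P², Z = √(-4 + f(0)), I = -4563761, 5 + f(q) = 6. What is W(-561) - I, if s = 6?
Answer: 4563765 + 3776652*I*√3 ≈ 4.5638e+6 + 6.5414e+6*I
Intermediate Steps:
f(q) = 1 (f(q) = -5 + 6 = 1)
Z = I*√3 (Z = √(-4 + 1) = √(-3) = I*√3 ≈ 1.732*I)
W(P) = 4 + 12*I*√3*P² (W(P) = 4 + 2*((6*(I*√3))*P²) = 4 + 2*((6*I*√3)*P²) = 4 + 2*(6*I*√3*P²) = 4 + 12*I*√3*P²)
W(-561) - I = (4 + 12*I*√3*(-561)²) - 1*(-4563761) = (4 + 12*I*√3*314721) + 4563761 = (4 + 3776652*I*√3) + 4563761 = 4563765 + 3776652*I*√3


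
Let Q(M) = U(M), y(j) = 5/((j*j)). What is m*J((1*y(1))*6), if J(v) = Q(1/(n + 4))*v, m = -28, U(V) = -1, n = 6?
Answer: 840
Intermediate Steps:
y(j) = 5/j² (y(j) = 5/(j²) = 5/j²)
Q(M) = -1
J(v) = -v
m*J((1*y(1))*6) = -(-28)*(1*(5/1²))*6 = -(-28)*(1*(5*1))*6 = -(-28)*(1*5)*6 = -(-28)*5*6 = -(-28)*30 = -28*(-30) = 840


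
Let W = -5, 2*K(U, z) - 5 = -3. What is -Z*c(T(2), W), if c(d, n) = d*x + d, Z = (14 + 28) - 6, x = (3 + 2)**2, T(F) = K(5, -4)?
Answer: -936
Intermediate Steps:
K(U, z) = 1 (K(U, z) = 5/2 + (1/2)*(-3) = 5/2 - 3/2 = 1)
T(F) = 1
x = 25 (x = 5**2 = 25)
Z = 36 (Z = 42 - 6 = 36)
c(d, n) = 26*d (c(d, n) = d*25 + d = 25*d + d = 26*d)
-Z*c(T(2), W) = -36*26*1 = -36*26 = -1*936 = -936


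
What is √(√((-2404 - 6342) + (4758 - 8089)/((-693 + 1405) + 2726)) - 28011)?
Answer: √(-36787294476 + 1146*I*√11487534178)/1146 ≈ 0.2794 + 167.36*I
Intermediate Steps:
√(√((-2404 - 6342) + (4758 - 8089)/((-693 + 1405) + 2726)) - 28011) = √(√(-8746 - 3331/(712 + 2726)) - 28011) = √(√(-8746 - 3331/3438) - 28011) = √(√(-30072079/3438) - 28011) = √(I*√11487534178/1146 - 28011) = √(-28011 + I*√11487534178/1146)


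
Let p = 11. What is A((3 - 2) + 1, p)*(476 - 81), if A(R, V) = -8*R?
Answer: -6320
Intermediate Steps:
A((3 - 2) + 1, p)*(476 - 81) = (-8*((3 - 2) + 1))*(476 - 81) = -8*(1 + 1)*395 = -8*2*395 = -16*395 = -6320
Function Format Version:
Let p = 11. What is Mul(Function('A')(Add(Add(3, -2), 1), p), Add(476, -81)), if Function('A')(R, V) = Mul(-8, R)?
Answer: -6320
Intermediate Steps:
Mul(Function('A')(Add(Add(3, -2), 1), p), Add(476, -81)) = Mul(Mul(-8, Add(Add(3, -2), 1)), Add(476, -81)) = Mul(Mul(-8, Add(1, 1)), 395) = Mul(Mul(-8, 2), 395) = Mul(-16, 395) = -6320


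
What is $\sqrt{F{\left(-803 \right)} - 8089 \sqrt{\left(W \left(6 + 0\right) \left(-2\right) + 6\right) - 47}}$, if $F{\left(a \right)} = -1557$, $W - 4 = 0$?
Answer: $\sqrt{-1557 - 8089 i \sqrt{89}} \approx 193.35 - 197.34 i$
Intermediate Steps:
$W = 4$ ($W = 4 + 0 = 4$)
$\sqrt{F{\left(-803 \right)} - 8089 \sqrt{\left(W \left(6 + 0\right) \left(-2\right) + 6\right) - 47}} = \sqrt{-1557 - 8089 \sqrt{\left(4 \left(6 + 0\right) \left(-2\right) + 6\right) - 47}} = \sqrt{-1557 - 8089 \sqrt{\left(4 \cdot 6 \left(-2\right) + 6\right) - 47}} = \sqrt{-1557 - 8089 \sqrt{\left(4 \left(-12\right) + 6\right) - 47}} = \sqrt{-1557 - 8089 \sqrt{\left(-48 + 6\right) - 47}} = \sqrt{-1557 - 8089 \sqrt{-42 - 47}} = \sqrt{-1557 - 8089 \sqrt{-89}} = \sqrt{-1557 - 8089 i \sqrt{89}}$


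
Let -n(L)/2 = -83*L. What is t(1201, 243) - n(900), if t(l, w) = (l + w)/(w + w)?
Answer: -36303478/243 ≈ -1.4940e+5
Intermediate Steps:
n(L) = 166*L (n(L) = -(-166)*L = 166*L)
t(l, w) = (l + w)/(2*w) (t(l, w) = (l + w)/((2*w)) = (l + w)*(1/(2*w)) = (l + w)/(2*w))
t(1201, 243) - n(900) = (1/2)*(1201 + 243)/243 - 166*900 = (1/2)*(1/243)*1444 - 1*149400 = 722/243 - 149400 = -36303478/243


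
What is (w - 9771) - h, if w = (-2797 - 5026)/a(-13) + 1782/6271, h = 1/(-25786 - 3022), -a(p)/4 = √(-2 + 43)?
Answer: -1765128350201/180654968 + 7823*√41/164 ≈ -9465.3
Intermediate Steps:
a(p) = -4*√41 (a(p) = -4*√(-2 + 43) = -4*√41)
h = -1/28808 (h = 1/(-28808) = -1/28808 ≈ -3.4713e-5)
w = 1782/6271 + 7823*√41/164 (w = (-2797 - 5026)/((-4*√41)) + 1782/6271 = -(-7823)*√41/164 + 1782*(1/6271) = 7823*√41/164 + 1782/6271 = 1782/6271 + 7823*√41/164 ≈ 305.72)
(w - 9771) - h = ((1782/6271 + 7823*√41/164) - 9771) - 1*(-1/28808) = (-61272159/6271 + 7823*√41/164) + 1/28808 = -1765128350201/180654968 + 7823*√41/164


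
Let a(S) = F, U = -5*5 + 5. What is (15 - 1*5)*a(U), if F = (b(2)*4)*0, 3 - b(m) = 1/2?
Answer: 0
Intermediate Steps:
b(m) = 5/2 (b(m) = 3 - 1/2 = 3 - 1*½ = 3 - ½ = 5/2)
U = -20 (U = -25 + 5 = -20)
F = 0 (F = ((5/2)*4)*0 = 10*0 = 0)
a(S) = 0
(15 - 1*5)*a(U) = (15 - 1*5)*0 = (15 - 5)*0 = 10*0 = 0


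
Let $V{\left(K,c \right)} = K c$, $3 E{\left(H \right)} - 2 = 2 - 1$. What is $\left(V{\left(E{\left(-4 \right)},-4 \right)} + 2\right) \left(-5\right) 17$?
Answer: $170$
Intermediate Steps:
$E{\left(H \right)} = 1$ ($E{\left(H \right)} = \frac{2}{3} + \frac{2 - 1}{3} = \frac{2}{3} + \frac{1}{3} \cdot 1 = \frac{2}{3} + \frac{1}{3} = 1$)
$\left(V{\left(E{\left(-4 \right)},-4 \right)} + 2\right) \left(-5\right) 17 = \left(1 \left(-4\right) + 2\right) \left(-5\right) 17 = \left(-4 + 2\right) \left(-5\right) 17 = \left(-2\right) \left(-5\right) 17 = 10 \cdot 17 = 170$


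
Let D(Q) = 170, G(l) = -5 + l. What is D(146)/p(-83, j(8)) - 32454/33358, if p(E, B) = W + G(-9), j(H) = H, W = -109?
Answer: -4831351/2051517 ≈ -2.3550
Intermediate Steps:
p(E, B) = -123 (p(E, B) = -109 + (-5 - 9) = -109 - 14 = -123)
D(146)/p(-83, j(8)) - 32454/33358 = 170/(-123) - 32454/33358 = 170*(-1/123) - 32454*1/33358 = -170/123 - 16227/16679 = -4831351/2051517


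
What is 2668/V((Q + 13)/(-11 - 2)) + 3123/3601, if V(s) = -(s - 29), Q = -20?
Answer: 63026297/666185 ≈ 94.608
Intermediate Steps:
V(s) = 29 - s (V(s) = -(-29 + s) = 29 - s)
2668/V((Q + 13)/(-11 - 2)) + 3123/3601 = 2668/(29 - (-20 + 13)/(-11 - 2)) + 3123/3601 = 2668/(29 - (-7)/(-13)) + 3123*(1/3601) = 2668/(29 - (-7)*(-1)/13) + 3123/3601 = 2668/(29 - 1*7/13) + 3123/3601 = 2668/(29 - 7/13) + 3123/3601 = 2668/(370/13) + 3123/3601 = 2668*(13/370) + 3123/3601 = 17342/185 + 3123/3601 = 63026297/666185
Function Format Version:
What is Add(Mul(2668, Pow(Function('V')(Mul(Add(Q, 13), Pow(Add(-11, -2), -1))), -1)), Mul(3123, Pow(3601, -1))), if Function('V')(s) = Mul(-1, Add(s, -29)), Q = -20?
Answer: Rational(63026297, 666185) ≈ 94.608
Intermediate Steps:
Function('V')(s) = Add(29, Mul(-1, s)) (Function('V')(s) = Mul(-1, Add(-29, s)) = Add(29, Mul(-1, s)))
Add(Mul(2668, Pow(Function('V')(Mul(Add(Q, 13), Pow(Add(-11, -2), -1))), -1)), Mul(3123, Pow(3601, -1))) = Add(Mul(2668, Pow(Add(29, Mul(-1, Mul(Add(-20, 13), Pow(Add(-11, -2), -1)))), -1)), Mul(3123, Pow(3601, -1))) = Add(Mul(2668, Pow(Add(29, Mul(-1, Mul(-7, Pow(-13, -1)))), -1)), Mul(3123, Rational(1, 3601))) = Add(Mul(2668, Pow(Add(29, Mul(-1, Mul(-7, Rational(-1, 13)))), -1)), Rational(3123, 3601)) = Add(Mul(2668, Pow(Add(29, Mul(-1, Rational(7, 13))), -1)), Rational(3123, 3601)) = Add(Mul(2668, Pow(Add(29, Rational(-7, 13)), -1)), Rational(3123, 3601)) = Add(Mul(2668, Pow(Rational(370, 13), -1)), Rational(3123, 3601)) = Add(Mul(2668, Rational(13, 370)), Rational(3123, 3601)) = Add(Rational(17342, 185), Rational(3123, 3601)) = Rational(63026297, 666185)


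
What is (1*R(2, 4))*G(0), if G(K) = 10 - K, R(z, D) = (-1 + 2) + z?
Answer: 30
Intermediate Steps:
R(z, D) = 1 + z
(1*R(2, 4))*G(0) = (1*(1 + 2))*(10 - 1*0) = (1*3)*(10 + 0) = 3*10 = 30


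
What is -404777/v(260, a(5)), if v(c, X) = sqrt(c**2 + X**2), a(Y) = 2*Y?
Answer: -404777*sqrt(677)/6770 ≈ -1555.7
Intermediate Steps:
v(c, X) = sqrt(X**2 + c**2)
-404777/v(260, a(5)) = -404777/sqrt((2*5)**2 + 260**2) = -404777/sqrt(10**2 + 67600) = -404777/sqrt(100 + 67600) = -404777*sqrt(677)/6770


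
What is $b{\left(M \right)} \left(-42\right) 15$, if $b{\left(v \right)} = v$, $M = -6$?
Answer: $3780$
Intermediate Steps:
$b{\left(M \right)} \left(-42\right) 15 = \left(-6\right) \left(-42\right) 15 = 252 \cdot 15 = 3780$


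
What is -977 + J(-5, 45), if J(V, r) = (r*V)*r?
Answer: -11102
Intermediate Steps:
J(V, r) = V*r² (J(V, r) = (V*r)*r = V*r²)
-977 + J(-5, 45) = -977 - 5*45² = -977 - 5*2025 = -977 - 10125 = -11102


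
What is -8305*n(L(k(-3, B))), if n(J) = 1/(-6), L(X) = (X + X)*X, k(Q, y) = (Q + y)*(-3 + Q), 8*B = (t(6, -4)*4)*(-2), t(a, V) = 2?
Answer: 8305/6 ≈ 1384.2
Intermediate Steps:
B = -2 (B = ((2*4)*(-2))/8 = (8*(-2))/8 = (⅛)*(-16) = -2)
k(Q, y) = (-3 + Q)*(Q + y)
L(X) = 2*X² (L(X) = (2*X)*X = 2*X²)
n(J) = -⅙
-8305*n(L(k(-3, B))) = -8305*(-⅙) = 8305/6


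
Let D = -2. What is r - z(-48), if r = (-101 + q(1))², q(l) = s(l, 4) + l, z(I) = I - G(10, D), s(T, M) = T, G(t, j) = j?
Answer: 9847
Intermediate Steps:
z(I) = 2 + I (z(I) = I - 1*(-2) = I + 2 = 2 + I)
q(l) = 2*l (q(l) = l + l = 2*l)
r = 9801 (r = (-101 + 2*1)² = (-101 + 2)² = (-99)² = 9801)
r - z(-48) = 9801 - (2 - 48) = 9801 - 1*(-46) = 9801 + 46 = 9847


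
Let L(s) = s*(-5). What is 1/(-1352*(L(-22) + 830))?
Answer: -1/1270880 ≈ -7.8686e-7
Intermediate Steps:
L(s) = -5*s
1/(-1352*(L(-22) + 830)) = 1/(-1352*(-5*(-22) + 830)) = 1/(-1352*(110 + 830)) = 1/(-1352*940) = 1/(-1270880) = -1/1270880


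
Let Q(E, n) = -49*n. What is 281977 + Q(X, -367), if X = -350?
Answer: 299960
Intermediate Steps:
281977 + Q(X, -367) = 281977 - 49*(-367) = 281977 + 17983 = 299960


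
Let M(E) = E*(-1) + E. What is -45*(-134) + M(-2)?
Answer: 6030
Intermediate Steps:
M(E) = 0 (M(E) = -E + E = 0)
-45*(-134) + M(-2) = -45*(-134) + 0 = 6030 + 0 = 6030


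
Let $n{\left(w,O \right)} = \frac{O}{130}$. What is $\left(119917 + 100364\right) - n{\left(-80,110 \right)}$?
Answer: $\frac{2863642}{13} \approx 2.2028 \cdot 10^{5}$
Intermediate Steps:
$n{\left(w,O \right)} = \frac{O}{130}$ ($n{\left(w,O \right)} = O \frac{1}{130} = \frac{O}{130}$)
$\left(119917 + 100364\right) - n{\left(-80,110 \right)} = \left(119917 + 100364\right) - \frac{1}{130} \cdot 110 = 220281 - \frac{11}{13} = \frac{2863642}{13}$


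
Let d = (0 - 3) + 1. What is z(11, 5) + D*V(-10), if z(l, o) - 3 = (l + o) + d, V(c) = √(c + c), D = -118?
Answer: 17 - 236*I*√5 ≈ 17.0 - 527.71*I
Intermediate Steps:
V(c) = √2*√c (V(c) = √(2*c) = √2*√c)
d = -2 (d = -3 + 1 = -2)
z(l, o) = 1 + l + o (z(l, o) = 3 + ((l + o) - 2) = 3 + (-2 + l + o) = 1 + l + o)
z(11, 5) + D*V(-10) = (1 + 11 + 5) - 118*√2*√(-10) = 17 - 118*√2*I*√10 = 17 - 236*I*√5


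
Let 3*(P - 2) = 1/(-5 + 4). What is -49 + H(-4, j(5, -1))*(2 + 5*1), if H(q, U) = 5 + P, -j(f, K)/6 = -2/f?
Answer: -7/3 ≈ -2.3333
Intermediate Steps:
P = 5/3 (P = 2 + 1/(3*(-5 + 4)) = 2 + (⅓)/(-1) = 2 + (⅓)*(-1) = 2 - ⅓ = 5/3 ≈ 1.6667)
j(f, K) = 12/f (j(f, K) = -(-12)/f = 12/f)
H(q, U) = 20/3 (H(q, U) = 5 + 5/3 = 20/3)
-49 + H(-4, j(5, -1))*(2 + 5*1) = -49 + 20*(2 + 5*1)/3 = -49 + 20*(2 + 5)/3 = -49 + (20/3)*7 = -49 + 140/3 = -7/3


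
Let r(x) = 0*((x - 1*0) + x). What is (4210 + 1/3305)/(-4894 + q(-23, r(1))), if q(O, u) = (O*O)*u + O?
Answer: -4638017/5416895 ≈ -0.85621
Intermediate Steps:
r(x) = 0 (r(x) = 0*((x + 0) + x) = 0*(x + x) = 0*(2*x) = 0)
q(O, u) = O + u*O² (q(O, u) = O²*u + O = u*O² + O = O + u*O²)
(4210 + 1/3305)/(-4894 + q(-23, r(1))) = (4210 + 1/3305)/(-4894 - 23*(1 - 23*0)) = (4210 + 1/3305)/(-4894 - 23*(1 + 0)) = 13914051/(3305*(-4894 - 23*1)) = 13914051/(3305*(-4894 - 23)) = (13914051/3305)/(-4917) = (13914051/3305)*(-1/4917) = -4638017/5416895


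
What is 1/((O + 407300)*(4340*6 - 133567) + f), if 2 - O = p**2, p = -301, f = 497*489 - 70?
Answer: -1/34053665464 ≈ -2.9365e-11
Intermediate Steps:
f = 242963 (f = 243033 - 70 = 242963)
O = -90599 (O = 2 - 1*(-301)**2 = 2 - 1*90601 = 2 - 90601 = -90599)
1/((O + 407300)*(4340*6 - 133567) + f) = 1/((-90599 + 407300)*(4340*6 - 133567) + 242963) = 1/(316701*(26040 - 133567) + 242963) = 1/(316701*(-107527) + 242963) = 1/(-34053908427 + 242963) = 1/(-34053665464) = -1/34053665464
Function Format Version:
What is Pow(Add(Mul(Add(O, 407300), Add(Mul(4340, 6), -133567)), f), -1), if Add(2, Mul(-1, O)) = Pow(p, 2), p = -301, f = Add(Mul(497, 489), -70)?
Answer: Rational(-1, 34053665464) ≈ -2.9365e-11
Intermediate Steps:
f = 242963 (f = Add(243033, -70) = 242963)
O = -90599 (O = Add(2, Mul(-1, Pow(-301, 2))) = Add(2, Mul(-1, 90601)) = Add(2, -90601) = -90599)
Pow(Add(Mul(Add(O, 407300), Add(Mul(4340, 6), -133567)), f), -1) = Pow(Add(Mul(Add(-90599, 407300), Add(Mul(4340, 6), -133567)), 242963), -1) = Pow(Add(Mul(316701, Add(26040, -133567)), 242963), -1) = Pow(Add(Mul(316701, -107527), 242963), -1) = Pow(Add(-34053908427, 242963), -1) = Pow(-34053665464, -1) = Rational(-1, 34053665464)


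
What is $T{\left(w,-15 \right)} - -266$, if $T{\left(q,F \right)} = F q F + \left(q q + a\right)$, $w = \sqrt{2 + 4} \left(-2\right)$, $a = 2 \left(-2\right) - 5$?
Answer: $281 - 450 \sqrt{6} \approx -821.27$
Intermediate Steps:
$a = -9$ ($a = -4 - 5 = -9$)
$w = - 2 \sqrt{6}$ ($w = \sqrt{6} \left(-2\right) = - 2 \sqrt{6} \approx -4.899$)
$T{\left(q,F \right)} = -9 + q^{2} + q F^{2}$ ($T{\left(q,F \right)} = F q F + \left(q q - 9\right) = q F^{2} + \left(q^{2} - 9\right) = q F^{2} + \left(-9 + q^{2}\right) = -9 + q^{2} + q F^{2}$)
$T{\left(w,-15 \right)} - -266 = \left(-9 + \left(- 2 \sqrt{6}\right)^{2} + - 2 \sqrt{6} \left(-15\right)^{2}\right) - -266 = \left(-9 + 24 + - 2 \sqrt{6} \cdot 225\right) + 266 = \left(-9 + 24 - 450 \sqrt{6}\right) + 266 = \left(15 - 450 \sqrt{6}\right) + 266 = 281 - 450 \sqrt{6}$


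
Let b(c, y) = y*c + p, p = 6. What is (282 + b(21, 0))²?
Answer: 82944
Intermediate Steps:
b(c, y) = 6 + c*y (b(c, y) = y*c + 6 = c*y + 6 = 6 + c*y)
(282 + b(21, 0))² = (282 + (6 + 21*0))² = (282 + (6 + 0))² = (282 + 6)² = 288² = 82944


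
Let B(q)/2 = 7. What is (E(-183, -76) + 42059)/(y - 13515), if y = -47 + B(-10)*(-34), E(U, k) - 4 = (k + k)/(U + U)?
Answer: -7697605/2568954 ≈ -2.9964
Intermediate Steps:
B(q) = 14 (B(q) = 2*7 = 14)
E(U, k) = 4 + k/U (E(U, k) = 4 + (k + k)/(U + U) = 4 + (2*k)/((2*U)) = 4 + (2*k)*(1/(2*U)) = 4 + k/U)
y = -523 (y = -47 + 14*(-34) = -47 - 476 = -523)
(E(-183, -76) + 42059)/(y - 13515) = ((4 - 76/(-183)) + 42059)/(-523 - 13515) = ((4 - 76*(-1/183)) + 42059)/(-14038) = ((4 + 76/183) + 42059)*(-1/14038) = (808/183 + 42059)*(-1/14038) = (7697605/183)*(-1/14038) = -7697605/2568954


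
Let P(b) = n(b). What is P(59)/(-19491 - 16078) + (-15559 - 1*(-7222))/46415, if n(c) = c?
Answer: -299277238/1650935135 ≈ -0.18128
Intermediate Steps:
P(b) = b
P(59)/(-19491 - 16078) + (-15559 - 1*(-7222))/46415 = 59/(-19491 - 16078) + (-15559 - 1*(-7222))/46415 = 59/(-35569) + (-15559 + 7222)*(1/46415) = 59*(-1/35569) - 8337*1/46415 = -59/35569 - 8337/46415 = -299277238/1650935135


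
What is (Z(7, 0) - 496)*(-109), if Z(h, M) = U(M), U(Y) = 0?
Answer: 54064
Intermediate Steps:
Z(h, M) = 0
(Z(7, 0) - 496)*(-109) = (0 - 496)*(-109) = -496*(-109) = 54064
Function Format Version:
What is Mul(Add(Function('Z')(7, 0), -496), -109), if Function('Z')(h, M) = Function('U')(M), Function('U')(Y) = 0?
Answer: 54064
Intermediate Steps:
Function('Z')(h, M) = 0
Mul(Add(Function('Z')(7, 0), -496), -109) = Mul(Add(0, -496), -109) = Mul(-496, -109) = 54064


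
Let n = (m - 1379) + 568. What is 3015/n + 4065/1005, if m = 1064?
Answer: 270568/16951 ≈ 15.962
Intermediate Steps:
n = 253 (n = (1064 - 1379) + 568 = -315 + 568 = 253)
3015/n + 4065/1005 = 3015/253 + 4065/1005 = 3015*(1/253) + 4065*(1/1005) = 3015/253 + 271/67 = 270568/16951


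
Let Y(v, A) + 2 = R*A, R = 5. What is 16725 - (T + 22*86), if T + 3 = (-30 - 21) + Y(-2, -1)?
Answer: 14894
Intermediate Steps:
Y(v, A) = -2 + 5*A
T = -61 (T = -3 + ((-30 - 21) + (-2 + 5*(-1))) = -3 + (-51 + (-2 - 5)) = -3 + (-51 - 7) = -3 - 58 = -61)
16725 - (T + 22*86) = 16725 - (-61 + 22*86) = 16725 - (-61 + 1892) = 16725 - 1*1831 = 16725 - 1831 = 14894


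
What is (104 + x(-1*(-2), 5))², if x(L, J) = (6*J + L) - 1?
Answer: 18225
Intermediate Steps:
x(L, J) = -1 + L + 6*J (x(L, J) = (L + 6*J) - 1 = -1 + L + 6*J)
(104 + x(-1*(-2), 5))² = (104 + (-1 - 1*(-2) + 6*5))² = (104 + (-1 + 2 + 30))² = (104 + 31)² = 135² = 18225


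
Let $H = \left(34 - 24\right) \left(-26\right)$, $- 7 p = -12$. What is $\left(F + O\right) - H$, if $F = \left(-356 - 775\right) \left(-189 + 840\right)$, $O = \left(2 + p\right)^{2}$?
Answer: $- \frac{36064353}{49} \approx -7.3601 \cdot 10^{5}$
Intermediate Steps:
$p = \frac{12}{7}$ ($p = \left(- \frac{1}{7}\right) \left(-12\right) = \frac{12}{7} \approx 1.7143$)
$H = -260$ ($H = 10 \left(-26\right) = -260$)
$O = \frac{676}{49}$ ($O = \left(2 + \frac{12}{7}\right)^{2} = \left(\frac{26}{7}\right)^{2} = \frac{676}{49} \approx 13.796$)
$F = -736281$ ($F = \left(-1131\right) 651 = -736281$)
$\left(F + O\right) - H = \left(-736281 + \frac{676}{49}\right) - -260 = - \frac{36077093}{49} + 260 = - \frac{36064353}{49}$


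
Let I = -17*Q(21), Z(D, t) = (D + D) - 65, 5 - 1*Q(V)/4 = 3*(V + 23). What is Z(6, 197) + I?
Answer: 8583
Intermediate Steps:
Q(V) = -256 - 12*V (Q(V) = 20 - 12*(V + 23) = 20 - 12*(23 + V) = 20 - 4*(69 + 3*V) = 20 + (-276 - 12*V) = -256 - 12*V)
Z(D, t) = -65 + 2*D (Z(D, t) = 2*D - 65 = -65 + 2*D)
I = 8636 (I = -17*(-256 - 12*21) = -17*(-256 - 252) = -17*(-508) = 8636)
Z(6, 197) + I = (-65 + 2*6) + 8636 = (-65 + 12) + 8636 = -53 + 8636 = 8583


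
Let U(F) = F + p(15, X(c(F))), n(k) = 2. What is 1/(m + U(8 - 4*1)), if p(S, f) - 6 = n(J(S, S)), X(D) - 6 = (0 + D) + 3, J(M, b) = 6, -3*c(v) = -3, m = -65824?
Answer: -1/65812 ≈ -1.5195e-5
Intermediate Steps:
c(v) = 1 (c(v) = -⅓*(-3) = 1)
X(D) = 9 + D (X(D) = 6 + ((0 + D) + 3) = 6 + (D + 3) = 6 + (3 + D) = 9 + D)
p(S, f) = 8 (p(S, f) = 6 + 2 = 8)
U(F) = 8 + F (U(F) = F + 8 = 8 + F)
1/(m + U(8 - 4*1)) = 1/(-65824 + (8 + (8 - 4*1))) = 1/(-65824 + (8 + (8 - 4))) = 1/(-65824 + (8 + 4)) = 1/(-65824 + 12) = 1/(-65812) = -1/65812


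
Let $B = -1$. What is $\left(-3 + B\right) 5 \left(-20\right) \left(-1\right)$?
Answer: $-400$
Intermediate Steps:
$\left(-3 + B\right) 5 \left(-20\right) \left(-1\right) = \left(-3 - 1\right) 5 \left(-20\right) \left(-1\right) = \left(-4\right) 5 \left(-20\right) \left(-1\right) = \left(-20\right) \left(-20\right) \left(-1\right) = 400 \left(-1\right) = -400$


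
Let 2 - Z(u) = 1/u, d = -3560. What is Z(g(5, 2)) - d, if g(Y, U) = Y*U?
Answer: 35619/10 ≈ 3561.9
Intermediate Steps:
g(Y, U) = U*Y
Z(u) = 2 - 1/u
Z(g(5, 2)) - d = (2 - 1/(2*5)) - 1*(-3560) = (2 - 1/10) + 3560 = (2 - 1*⅒) + 3560 = (2 - ⅒) + 3560 = 19/10 + 3560 = 35619/10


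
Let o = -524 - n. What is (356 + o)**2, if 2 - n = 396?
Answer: 51076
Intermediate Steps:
n = -394 (n = 2 - 1*396 = 2 - 396 = -394)
o = -130 (o = -524 - 1*(-394) = -524 + 394 = -130)
(356 + o)**2 = (356 - 130)**2 = 226**2 = 51076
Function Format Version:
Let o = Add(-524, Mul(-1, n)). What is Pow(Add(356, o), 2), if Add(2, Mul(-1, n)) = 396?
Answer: 51076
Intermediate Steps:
n = -394 (n = Add(2, Mul(-1, 396)) = Add(2, -396) = -394)
o = -130 (o = Add(-524, Mul(-1, -394)) = Add(-524, 394) = -130)
Pow(Add(356, o), 2) = Pow(Add(356, -130), 2) = Pow(226, 2) = 51076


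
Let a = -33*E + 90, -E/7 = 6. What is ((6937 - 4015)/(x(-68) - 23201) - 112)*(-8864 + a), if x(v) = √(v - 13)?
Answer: 222954618156364/269143241 + 97144812*I/269143241 ≈ 8.2839e+5 + 0.36094*I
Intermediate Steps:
E = -42 (E = -7*6 = -42)
a = 1476 (a = -33*(-42) + 90 = 1386 + 90 = 1476)
x(v) = √(-13 + v)
((6937 - 4015)/(x(-68) - 23201) - 112)*(-8864 + a) = ((6937 - 4015)/(√(-13 - 68) - 23201) - 112)*(-8864 + 1476) = (2922/(√(-81) - 23201) - 112)*(-7388) = (2922/(9*I - 23201) - 112)*(-7388) = (2922/(-23201 + 9*I) - 112)*(-7388) = (2922*((-23201 - 9*I)/538286482) - 112)*(-7388) = (1461*(-23201 - 9*I)/269143241 - 112)*(-7388) = (-112 + 1461*(-23201 - 9*I)/269143241)*(-7388) = 827456 - 10793868*(-23201 - 9*I)/269143241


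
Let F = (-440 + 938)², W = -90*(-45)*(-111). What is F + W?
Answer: -201546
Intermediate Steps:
W = -449550 (W = 4050*(-111) = -449550)
F = 248004 (F = 498² = 248004)
F + W = 248004 - 449550 = -201546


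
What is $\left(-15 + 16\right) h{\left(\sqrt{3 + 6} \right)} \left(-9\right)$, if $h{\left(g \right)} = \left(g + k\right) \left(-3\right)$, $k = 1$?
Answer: $108$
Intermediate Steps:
$h{\left(g \right)} = -3 - 3 g$ ($h{\left(g \right)} = \left(g + 1\right) \left(-3\right) = \left(1 + g\right) \left(-3\right) = -3 - 3 g$)
$\left(-15 + 16\right) h{\left(\sqrt{3 + 6} \right)} \left(-9\right) = \left(-15 + 16\right) \left(-3 - 3 \sqrt{3 + 6}\right) \left(-9\right) = 1 \left(-3 - 3 \sqrt{9}\right) \left(-9\right) = 1 \left(-3 - 9\right) \left(-9\right) = 1 \left(-12\right) \left(-9\right) = \left(-12\right) \left(-9\right) = 108$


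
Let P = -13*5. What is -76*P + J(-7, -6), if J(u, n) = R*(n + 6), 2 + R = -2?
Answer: 4940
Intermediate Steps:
R = -4 (R = -2 - 2 = -4)
P = -65
J(u, n) = -24 - 4*n (J(u, n) = -4*(n + 6) = -4*(6 + n) = -24 - 4*n)
-76*P + J(-7, -6) = -76*(-65) + (-24 - 4*(-6)) = 4940 + (-24 + 24) = 4940 + 0 = 4940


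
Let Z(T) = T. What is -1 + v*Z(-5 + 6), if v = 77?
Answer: 76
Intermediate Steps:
-1 + v*Z(-5 + 6) = -1 + 77*(-5 + 6) = -1 + 77*1 = -1 + 77 = 76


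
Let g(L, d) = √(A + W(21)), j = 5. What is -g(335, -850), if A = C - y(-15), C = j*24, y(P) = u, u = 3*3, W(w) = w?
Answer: -2*√33 ≈ -11.489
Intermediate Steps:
u = 9
y(P) = 9
C = 120 (C = 5*24 = 120)
A = 111 (A = 120 - 1*9 = 120 - 9 = 111)
g(L, d) = 2*√33 (g(L, d) = √(111 + 21) = √132 = 2*√33)
-g(335, -850) = -2*√33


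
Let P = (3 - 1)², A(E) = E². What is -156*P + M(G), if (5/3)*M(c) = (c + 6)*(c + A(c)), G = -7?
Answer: -3246/5 ≈ -649.20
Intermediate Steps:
P = 4 (P = 2² = 4)
M(c) = 3*(6 + c)*(c + c²)/5 (M(c) = 3*((c + 6)*(c + c²))/5 = 3*((6 + c)*(c + c²))/5 = 3*(6 + c)*(c + c²)/5)
-156*P + M(G) = -156*4 + (⅗)*(-7)*(6 + (-7)² + 7*(-7)) = -624 + (⅗)*(-7)*(6 + 49 - 49) = -624 + (⅗)*(-7)*6 = -624 - 126/5 = -3246/5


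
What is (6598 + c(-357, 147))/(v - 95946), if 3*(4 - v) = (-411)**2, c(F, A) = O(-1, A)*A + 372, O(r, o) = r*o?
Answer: 14639/152249 ≈ 0.096152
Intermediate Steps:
O(r, o) = o*r
c(F, A) = 372 - A**2 (c(F, A) = (A*(-1))*A + 372 = (-A)*A + 372 = -A**2 + 372 = 372 - A**2)
v = -56303 (v = 4 - 1/3*(-411)**2 = 4 - 1/3*168921 = 4 - 56307 = -56303)
(6598 + c(-357, 147))/(v - 95946) = (6598 + (372 - 1*147**2))/(-56303 - 95946) = (6598 + (372 - 1*21609))/(-152249) = (6598 + (372 - 21609))*(-1/152249) = (6598 - 21237)*(-1/152249) = -14639*(-1/152249) = 14639/152249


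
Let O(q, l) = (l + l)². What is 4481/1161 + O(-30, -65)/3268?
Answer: 199214/22059 ≈ 9.0310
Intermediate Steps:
O(q, l) = 4*l² (O(q, l) = (2*l)² = 4*l²)
4481/1161 + O(-30, -65)/3268 = 4481/1161 + (4*(-65)²)/3268 = 4481*(1/1161) + (4*4225)*(1/3268) = 4481/1161 + 16900*(1/3268) = 4481/1161 + 4225/817 = 199214/22059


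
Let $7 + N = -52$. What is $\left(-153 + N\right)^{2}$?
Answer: $44944$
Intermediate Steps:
$N = -59$ ($N = -7 - 52 = -59$)
$\left(-153 + N\right)^{2} = \left(-153 - 59\right)^{2} = \left(-212\right)^{2} = 44944$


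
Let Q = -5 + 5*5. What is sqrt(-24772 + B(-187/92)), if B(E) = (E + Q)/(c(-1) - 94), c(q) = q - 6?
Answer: I*sqrt(534715287871)/4646 ≈ 157.39*I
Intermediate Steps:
c(q) = -6 + q
Q = 20 (Q = -5 + 25 = 20)
B(E) = -20/101 - E/101 (B(E) = (E + 20)/((-6 - 1) - 94) = (20 + E)/(-7 - 94) = (20 + E)/(-101) = (20 + E)*(-1/101) = -20/101 - E/101)
sqrt(-24772 + B(-187/92)) = sqrt(-24772 + (-20/101 - (-187)/(101*92))) = sqrt(-24772 + (-20/101 - 1/101*(-187/92))) = sqrt(-24772 + (-20/101 + 187/9292)) = sqrt(-24772 - 1653/9292) = sqrt(-230183077/9292) = I*sqrt(534715287871)/4646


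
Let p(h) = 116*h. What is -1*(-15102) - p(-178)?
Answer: 35750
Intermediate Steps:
-1*(-15102) - p(-178) = -1*(-15102) - 116*(-178) = 15102 - 1*(-20648) = 15102 + 20648 = 35750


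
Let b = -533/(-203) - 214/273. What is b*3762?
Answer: 2612082/377 ≈ 6928.6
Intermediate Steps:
b = 2083/1131 (b = -533*(-1/203) - 214*1/273 = 533/203 - 214/273 = 2083/1131 ≈ 1.8417)
b*3762 = (2083/1131)*3762 = 2612082/377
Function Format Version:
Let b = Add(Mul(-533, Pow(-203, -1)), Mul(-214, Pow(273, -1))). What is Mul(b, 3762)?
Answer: Rational(2612082, 377) ≈ 6928.6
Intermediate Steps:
b = Rational(2083, 1131) (b = Add(Mul(-533, Rational(-1, 203)), Mul(-214, Rational(1, 273))) = Add(Rational(533, 203), Rational(-214, 273)) = Rational(2083, 1131) ≈ 1.8417)
Mul(b, 3762) = Mul(Rational(2083, 1131), 3762) = Rational(2612082, 377)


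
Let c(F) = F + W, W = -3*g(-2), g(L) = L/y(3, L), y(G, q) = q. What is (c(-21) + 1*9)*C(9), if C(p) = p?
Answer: -135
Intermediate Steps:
g(L) = 1 (g(L) = L/L = 1)
W = -3 (W = -3*1 = -3)
c(F) = -3 + F (c(F) = F - 3 = -3 + F)
(c(-21) + 1*9)*C(9) = ((-3 - 21) + 1*9)*9 = (-24 + 9)*9 = -15*9 = -135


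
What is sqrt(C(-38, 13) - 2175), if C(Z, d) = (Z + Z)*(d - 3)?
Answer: I*sqrt(2935) ≈ 54.176*I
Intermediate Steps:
C(Z, d) = 2*Z*(-3 + d) (C(Z, d) = (2*Z)*(-3 + d) = 2*Z*(-3 + d))
sqrt(C(-38, 13) - 2175) = sqrt(2*(-38)*(-3 + 13) - 2175) = sqrt(2*(-38)*10 - 2175) = sqrt(-760 - 2175) = sqrt(-2935) = I*sqrt(2935)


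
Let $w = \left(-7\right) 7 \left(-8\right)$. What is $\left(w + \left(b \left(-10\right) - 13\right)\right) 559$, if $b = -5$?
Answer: $239811$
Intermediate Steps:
$w = 392$ ($w = \left(-49\right) \left(-8\right) = 392$)
$\left(w + \left(b \left(-10\right) - 13\right)\right) 559 = \left(392 - -37\right) 559 = \left(392 + \left(50 - 13\right)\right) 559 = \left(392 + 37\right) 559 = 429 \cdot 559 = 239811$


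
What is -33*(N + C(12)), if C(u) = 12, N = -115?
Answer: 3399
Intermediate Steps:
-33*(N + C(12)) = -33*(-115 + 12) = -33*(-103) = 3399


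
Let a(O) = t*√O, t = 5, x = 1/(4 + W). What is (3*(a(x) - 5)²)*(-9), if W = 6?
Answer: -1485/2 + 135*√10 ≈ -315.59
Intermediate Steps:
x = ⅒ (x = 1/(4 + 6) = 1/10 = ⅒ ≈ 0.10000)
a(O) = 5*√O
(3*(a(x) - 5)²)*(-9) = (3*(5*√(⅒) - 5)²)*(-9) = (3*(5*(√10/10) - 5)²)*(-9) = (3*(√10/2 - 5)²)*(-9) = (3*(-5 + √10/2)²)*(-9) = -27*(-5 + √10/2)²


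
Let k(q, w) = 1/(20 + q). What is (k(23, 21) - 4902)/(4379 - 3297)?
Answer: -210785/46526 ≈ -4.5305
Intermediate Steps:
(k(23, 21) - 4902)/(4379 - 3297) = (1/(20 + 23) - 4902)/(4379 - 3297) = (1/43 - 4902)/1082 = (1/43 - 4902)*(1/1082) = -210785/43*1/1082 = -210785/46526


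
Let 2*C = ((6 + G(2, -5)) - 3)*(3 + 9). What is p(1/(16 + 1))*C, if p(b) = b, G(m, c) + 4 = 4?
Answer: 18/17 ≈ 1.0588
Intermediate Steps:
G(m, c) = 0 (G(m, c) = -4 + 4 = 0)
C = 18 (C = (((6 + 0) - 3)*(3 + 9))/2 = ((6 - 3)*12)/2 = (3*12)/2 = (1/2)*36 = 18)
p(1/(16 + 1))*C = 18/(16 + 1) = 18/17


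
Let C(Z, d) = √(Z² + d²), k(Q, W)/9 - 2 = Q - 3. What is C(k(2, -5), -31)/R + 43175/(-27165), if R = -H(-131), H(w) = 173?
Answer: -8635/5433 - √1042/173 ≈ -1.7760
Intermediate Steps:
R = -173 (R = -1*173 = -173)
k(Q, W) = -9 + 9*Q (k(Q, W) = 18 + 9*(Q - 3) = 18 + 9*(-3 + Q) = 18 + (-27 + 9*Q) = -9 + 9*Q)
C(k(2, -5), -31)/R + 43175/(-27165) = √((-9 + 9*2)² + (-31)²)/(-173) + 43175/(-27165) = √((-9 + 18)² + 961)*(-1/173) + 43175*(-1/27165) = √(9² + 961)*(-1/173) - 8635/5433 = √(81 + 961)*(-1/173) - 8635/5433 = √1042*(-1/173) - 8635/5433 = -√1042/173 - 8635/5433 = -8635/5433 - √1042/173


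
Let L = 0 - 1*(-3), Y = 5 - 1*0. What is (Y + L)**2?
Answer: 64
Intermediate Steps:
Y = 5 (Y = 5 + 0 = 5)
L = 3 (L = 0 + 3 = 3)
(Y + L)**2 = (5 + 3)**2 = 8**2 = 64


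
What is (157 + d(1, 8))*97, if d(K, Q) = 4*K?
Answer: 15617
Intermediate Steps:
(157 + d(1, 8))*97 = (157 + 4*1)*97 = (157 + 4)*97 = 161*97 = 15617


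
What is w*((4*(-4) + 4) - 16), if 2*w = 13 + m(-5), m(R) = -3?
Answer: -140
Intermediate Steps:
w = 5 (w = (13 - 3)/2 = (½)*10 = 5)
w*((4*(-4) + 4) - 16) = 5*((4*(-4) + 4) - 16) = 5*((-16 + 4) - 16) = 5*(-12 - 16) = 5*(-28) = -140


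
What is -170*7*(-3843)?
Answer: 4573170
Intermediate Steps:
-170*7*(-3843) = -1190*(-3843) = 4573170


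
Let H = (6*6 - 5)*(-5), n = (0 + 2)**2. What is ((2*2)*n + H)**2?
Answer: 19321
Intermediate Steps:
n = 4 (n = 2**2 = 4)
H = -155 (H = (36 - 5)*(-5) = 31*(-5) = -155)
((2*2)*n + H)**2 = ((2*2)*4 - 155)**2 = (4*4 - 155)**2 = (16 - 155)**2 = (-139)**2 = 19321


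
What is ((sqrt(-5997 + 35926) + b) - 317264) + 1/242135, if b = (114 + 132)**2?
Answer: -62125787624/242135 ≈ -2.5658e+5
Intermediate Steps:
b = 60516 (b = 246**2 = 60516)
((sqrt(-5997 + 35926) + b) - 317264) + 1/242135 = ((sqrt(-5997 + 35926) + 60516) - 317264) + 1/242135 = ((sqrt(29929) + 60516) - 317264) + 1/242135 = ((173 + 60516) - 317264) + 1/242135 = (60689 - 317264) + 1/242135 = -256575 + 1/242135 = -62125787624/242135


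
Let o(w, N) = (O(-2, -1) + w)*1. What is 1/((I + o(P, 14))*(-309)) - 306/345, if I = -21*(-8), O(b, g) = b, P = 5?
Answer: -5389693/6076485 ≈ -0.88698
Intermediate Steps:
o(w, N) = -2 + w (o(w, N) = (-2 + w)*1 = -2 + w)
I = 168
1/((I + o(P, 14))*(-309)) - 306/345 = 1/((168 + (-2 + 5))*(-309)) - 306/345 = -1/309/(168 + 3) - 306*1/345 = -1/309/171 - 102/115 = (1/171)*(-1/309) - 102/115 = -1/52839 - 102/115 = -5389693/6076485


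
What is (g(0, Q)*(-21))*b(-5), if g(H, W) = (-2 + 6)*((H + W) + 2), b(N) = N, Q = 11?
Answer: 5460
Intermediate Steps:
g(H, W) = 8 + 4*H + 4*W (g(H, W) = 4*(2 + H + W) = 8 + 4*H + 4*W)
(g(0, Q)*(-21))*b(-5) = ((8 + 4*0 + 4*11)*(-21))*(-5) = ((8 + 0 + 44)*(-21))*(-5) = (52*(-21))*(-5) = -1092*(-5) = 5460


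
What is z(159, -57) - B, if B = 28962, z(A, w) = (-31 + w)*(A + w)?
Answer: -37938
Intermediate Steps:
z(159, -57) - B = ((-57)² - 31*159 - 31*(-57) + 159*(-57)) - 1*28962 = (3249 - 4929 + 1767 - 9063) - 28962 = -8976 - 28962 = -37938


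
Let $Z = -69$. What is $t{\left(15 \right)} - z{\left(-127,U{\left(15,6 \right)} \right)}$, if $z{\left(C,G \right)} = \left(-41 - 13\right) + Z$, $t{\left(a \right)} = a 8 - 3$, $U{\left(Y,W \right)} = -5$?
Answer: $240$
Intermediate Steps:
$t{\left(a \right)} = -3 + 8 a$ ($t{\left(a \right)} = 8 a - 3 = -3 + 8 a$)
$z{\left(C,G \right)} = -123$ ($z{\left(C,G \right)} = \left(-41 - 13\right) - 69 = -54 - 69 = -123$)
$t{\left(15 \right)} - z{\left(-127,U{\left(15,6 \right)} \right)} = \left(-3 + 8 \cdot 15\right) - -123 = \left(-3 + 120\right) + 123 = 117 + 123 = 240$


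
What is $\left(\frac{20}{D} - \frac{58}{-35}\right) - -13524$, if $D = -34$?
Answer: $\frac{8047416}{595} \approx 13525.0$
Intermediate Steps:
$\left(\frac{20}{D} - \frac{58}{-35}\right) - -13524 = \left(\frac{20}{-34} - \frac{58}{-35}\right) - -13524 = \left(20 \left(- \frac{1}{34}\right) - - \frac{58}{35}\right) + 13524 = \left(- \frac{10}{17} + \frac{58}{35}\right) + 13524 = \frac{636}{595} + 13524 = \frac{8047416}{595}$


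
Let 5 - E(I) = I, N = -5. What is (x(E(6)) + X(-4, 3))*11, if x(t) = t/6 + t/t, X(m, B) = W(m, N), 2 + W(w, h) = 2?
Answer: 55/6 ≈ 9.1667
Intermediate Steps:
W(w, h) = 0 (W(w, h) = -2 + 2 = 0)
E(I) = 5 - I
X(m, B) = 0
x(t) = 1 + t/6 (x(t) = t*(⅙) + 1 = t/6 + 1 = 1 + t/6)
(x(E(6)) + X(-4, 3))*11 = ((1 + (5 - 1*6)/6) + 0)*11 = ((1 + (5 - 6)/6) + 0)*11 = ((1 + (⅙)*(-1)) + 0)*11 = ((1 - ⅙) + 0)*11 = (⅚ + 0)*11 = (⅚)*11 = 55/6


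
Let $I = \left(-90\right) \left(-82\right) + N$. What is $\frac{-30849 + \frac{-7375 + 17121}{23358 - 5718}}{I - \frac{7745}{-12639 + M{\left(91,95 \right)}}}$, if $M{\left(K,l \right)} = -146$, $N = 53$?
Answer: $- \frac{695717015999}{167648178600} \approx -4.1499$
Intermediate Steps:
$I = 7433$ ($I = \left(-90\right) \left(-82\right) + 53 = 7380 + 53 = 7433$)
$\frac{-30849 + \frac{-7375 + 17121}{23358 - 5718}}{I - \frac{7745}{-12639 + M{\left(91,95 \right)}}} = \frac{-30849 + \frac{-7375 + 17121}{23358 - 5718}}{7433 - \frac{7745}{-12639 - 146}} = \frac{-30849 + \frac{9746}{17640}}{7433 - \frac{7745}{-12785}} = \frac{-30849 + 9746 \cdot \frac{1}{17640}}{7433 - - \frac{1549}{2557}} = \frac{-30849 + \frac{4873}{8820}}{7433 + \frac{1549}{2557}} = - \frac{272083307}{8820 \cdot \frac{19007730}{2557}} = \left(- \frac{272083307}{8820}\right) \frac{2557}{19007730} = - \frac{695717015999}{167648178600}$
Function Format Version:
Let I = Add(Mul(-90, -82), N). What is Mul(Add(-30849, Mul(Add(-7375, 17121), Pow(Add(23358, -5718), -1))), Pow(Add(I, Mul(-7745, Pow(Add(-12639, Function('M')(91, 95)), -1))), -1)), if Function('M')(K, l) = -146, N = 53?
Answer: Rational(-695717015999, 167648178600) ≈ -4.1499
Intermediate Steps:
I = 7433 (I = Add(Mul(-90, -82), 53) = Add(7380, 53) = 7433)
Mul(Add(-30849, Mul(Add(-7375, 17121), Pow(Add(23358, -5718), -1))), Pow(Add(I, Mul(-7745, Pow(Add(-12639, Function('M')(91, 95)), -1))), -1)) = Mul(Add(-30849, Mul(Add(-7375, 17121), Pow(Add(23358, -5718), -1))), Pow(Add(7433, Mul(-7745, Pow(Add(-12639, -146), -1))), -1)) = Mul(Add(-30849, Mul(9746, Pow(17640, -1))), Pow(Add(7433, Mul(-7745, Pow(-12785, -1))), -1)) = Mul(Add(-30849, Mul(9746, Rational(1, 17640))), Pow(Add(7433, Mul(-7745, Rational(-1, 12785))), -1)) = Mul(Add(-30849, Rational(4873, 8820)), Pow(Add(7433, Rational(1549, 2557)), -1)) = Mul(Rational(-272083307, 8820), Pow(Rational(19007730, 2557), -1)) = Mul(Rational(-272083307, 8820), Rational(2557, 19007730)) = Rational(-695717015999, 167648178600)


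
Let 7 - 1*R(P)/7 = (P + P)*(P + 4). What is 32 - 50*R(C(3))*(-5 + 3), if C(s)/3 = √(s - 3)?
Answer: 4932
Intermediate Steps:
C(s) = 3*√(-3 + s) (C(s) = 3*√(s - 3) = 3*√(-3 + s))
R(P) = 49 - 14*P*(4 + P) (R(P) = 49 - 7*(P + P)*(P + 4) = 49 - 7*2*P*(4 + P) = 49 - 14*P*(4 + P))
32 - 50*R(C(3))*(-5 + 3) = 32 - 50*(49 - 168*√(-3 + 3) - 14*(3*√(-3 + 3))²)*(-5 + 3) = 32 - 50*(49 - 168*√0 - 14*(3*√0)²)*(-2) = 32 - 50*(49 - 168*0 - 14*(3*0)²)*(-2) = 32 - 50*(49 - 56*0 - 14*0²)*(-2) = 32 - 50*(49 + 0 - 14*0)*(-2) = 32 - 50*(49 + 0 + 0)*(-2) = 32 - 2450*(-2) = 32 - 50*(-98) = 32 + 4900 = 4932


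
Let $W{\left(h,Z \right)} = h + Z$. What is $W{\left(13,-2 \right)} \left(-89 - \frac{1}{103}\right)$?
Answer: $- \frac{100848}{103} \approx -979.11$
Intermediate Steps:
$W{\left(h,Z \right)} = Z + h$
$W{\left(13,-2 \right)} \left(-89 - \frac{1}{103}\right) = \left(-2 + 13\right) \left(-89 - \frac{1}{103}\right) = 11 \left(-89 - \frac{1}{103}\right) = 11 \left(- \frac{9168}{103}\right) = - \frac{100848}{103}$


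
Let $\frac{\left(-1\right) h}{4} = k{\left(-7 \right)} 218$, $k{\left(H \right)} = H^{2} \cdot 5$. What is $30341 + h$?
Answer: $-183299$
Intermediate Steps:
$k{\left(H \right)} = 5 H^{2}$
$h = -213640$ ($h = - 4 \cdot 5 \left(-7\right)^{2} \cdot 218 = - 4 \cdot 5 \cdot 49 \cdot 218 = - 4 \cdot 245 \cdot 218 = \left(-4\right) 53410 = -213640$)
$30341 + h = 30341 - 213640 = -183299$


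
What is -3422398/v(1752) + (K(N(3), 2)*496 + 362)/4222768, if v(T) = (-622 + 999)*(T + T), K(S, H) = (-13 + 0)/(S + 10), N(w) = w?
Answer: -225815152699/87161098596 ≈ -2.5908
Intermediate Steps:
K(S, H) = -13/(10 + S)
v(T) = 754*T (v(T) = 377*(2*T) = 754*T)
-3422398/v(1752) + (K(N(3), 2)*496 + 362)/4222768 = -3422398/(754*1752) + (-13/(10 + 3)*496 + 362)/4222768 = -3422398/1321008 + (-13/13*496 + 362)*(1/4222768) = -3422398*1/1321008 + (-13*1/13*496 + 362)*(1/4222768) = -1711199/660504 + (-1*496 + 362)*(1/4222768) = -1711199/660504 + (-496 + 362)*(1/4222768) = -1711199/660504 - 134*1/4222768 = -1711199/660504 - 67/2111384 = -225815152699/87161098596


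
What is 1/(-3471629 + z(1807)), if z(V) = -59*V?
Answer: -1/3578242 ≈ -2.7947e-7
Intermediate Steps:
1/(-3471629 + z(1807)) = 1/(-3471629 - 59*1807) = 1/(-3471629 - 106613) = 1/(-3578242) = -1/3578242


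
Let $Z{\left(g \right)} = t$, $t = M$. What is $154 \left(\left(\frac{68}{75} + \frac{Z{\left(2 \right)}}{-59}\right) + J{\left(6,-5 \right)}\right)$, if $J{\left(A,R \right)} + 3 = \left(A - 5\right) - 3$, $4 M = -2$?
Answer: $- \frac{2783627}{4425} \approx -629.07$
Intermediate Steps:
$M = - \frac{1}{2}$ ($M = \frac{1}{4} \left(-2\right) = - \frac{1}{2} \approx -0.5$)
$t = - \frac{1}{2} \approx -0.5$
$Z{\left(g \right)} = - \frac{1}{2}$
$J{\left(A,R \right)} = -11 + A$ ($J{\left(A,R \right)} = -3 + \left(\left(A - 5\right) - 3\right) = -3 + \left(\left(-5 + A\right) - 3\right) = -3 + \left(-8 + A\right) = -11 + A$)
$154 \left(\left(\frac{68}{75} + \frac{Z{\left(2 \right)}}{-59}\right) + J{\left(6,-5 \right)}\right) = 154 \left(\left(\frac{68}{75} - \frac{1}{2 \left(-59\right)}\right) + \left(-11 + 6\right)\right) = 154 \left(\left(68 \cdot \frac{1}{75} - - \frac{1}{118}\right) - 5\right) = 154 \left(\left(\frac{68}{75} + \frac{1}{118}\right) - 5\right) = 154 \left(\frac{8099}{8850} - 5\right) = 154 \left(- \frac{36151}{8850}\right) = - \frac{2783627}{4425}$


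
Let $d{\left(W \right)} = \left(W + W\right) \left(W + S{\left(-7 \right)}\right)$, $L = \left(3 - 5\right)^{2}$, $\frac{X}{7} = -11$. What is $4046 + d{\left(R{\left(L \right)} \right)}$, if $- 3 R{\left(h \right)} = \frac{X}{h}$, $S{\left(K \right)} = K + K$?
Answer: $\frac{284305}{72} \approx 3948.7$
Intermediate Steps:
$X = -77$ ($X = 7 \left(-11\right) = -77$)
$L = 4$ ($L = \left(-2\right)^{2} = 4$)
$S{\left(K \right)} = 2 K$
$R{\left(h \right)} = \frac{77}{3 h}$ ($R{\left(h \right)} = - \frac{\left(-77\right) \frac{1}{h}}{3} = \frac{77}{3 h}$)
$d{\left(W \right)} = 2 W \left(-14 + W\right)$ ($d{\left(W \right)} = \left(W + W\right) \left(W + 2 \left(-7\right)\right) = 2 W \left(W - 14\right) = 2 W \left(-14 + W\right)$)
$4046 + d{\left(R{\left(L \right)} \right)} = 4046 + 2 \frac{77}{3 \cdot 4} \left(-14 + \frac{77}{3 \cdot 4}\right) = 4046 + 2 \cdot \frac{77}{3} \cdot \frac{1}{4} \left(-14 + \frac{77}{3} \cdot \frac{1}{4}\right) = 4046 + 2 \cdot \frac{77}{12} \left(-14 + \frac{77}{12}\right) = 4046 + 2 \cdot \frac{77}{12} \left(- \frac{91}{12}\right) = 4046 - \frac{7007}{72} = \frac{284305}{72}$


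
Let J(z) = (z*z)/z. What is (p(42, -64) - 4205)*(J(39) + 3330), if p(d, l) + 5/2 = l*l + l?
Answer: -1182519/2 ≈ -5.9126e+5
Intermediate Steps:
J(z) = z (J(z) = z²/z = z)
p(d, l) = -5/2 + l + l² (p(d, l) = -5/2 + (l*l + l) = -5/2 + (l² + l) = -5/2 + (l + l²) = -5/2 + l + l²)
(p(42, -64) - 4205)*(J(39) + 3330) = ((-5/2 - 64 + (-64)²) - 4205)*(39 + 3330) = ((-5/2 - 64 + 4096) - 4205)*3369 = (8059/2 - 4205)*3369 = -351/2*3369 = -1182519/2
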